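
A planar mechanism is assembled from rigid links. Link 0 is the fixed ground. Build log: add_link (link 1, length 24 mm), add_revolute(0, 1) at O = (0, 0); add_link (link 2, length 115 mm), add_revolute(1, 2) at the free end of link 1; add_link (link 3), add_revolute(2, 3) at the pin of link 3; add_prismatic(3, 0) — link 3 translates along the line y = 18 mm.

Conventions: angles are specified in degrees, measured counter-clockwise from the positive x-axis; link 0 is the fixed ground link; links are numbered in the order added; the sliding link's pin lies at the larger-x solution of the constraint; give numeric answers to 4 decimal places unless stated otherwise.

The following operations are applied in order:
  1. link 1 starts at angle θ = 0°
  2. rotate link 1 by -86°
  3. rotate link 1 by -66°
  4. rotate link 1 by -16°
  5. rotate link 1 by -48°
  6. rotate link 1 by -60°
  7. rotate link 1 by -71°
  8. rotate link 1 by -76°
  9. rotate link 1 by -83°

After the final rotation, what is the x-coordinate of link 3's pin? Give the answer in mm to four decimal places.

geometry: r = 24 mm, L = 115 mm, e = 18 mm; θ starts at 0°
rotate link 1 by -86°: θ ← 0° -86° = -86°
rotate link 1 by -66°: θ ← -86° -66° = -152°
rotate link 1 by -16°: θ ← -152° -16° = -168°
rotate link 1 by -48°: θ ← -168° -48° = -216°
rotate link 1 by -60°: θ ← -216° -60° = -276°
rotate link 1 by -71°: θ ← -276° -71° = -347°
rotate link 1 by -76°: θ ← -347° -76° = -423°
rotate link 1 by -83°: θ ← -423° -83° = -506°
crank pin P = (r cos θ, r sin θ) = (-19.896902, -13.420630)
h = r sin θ − e = -13.420630 − 18 = -31.420630
x = r cos θ + √(L² − h²) = -19.896902 + 110.624337 = 90.727436

90.7274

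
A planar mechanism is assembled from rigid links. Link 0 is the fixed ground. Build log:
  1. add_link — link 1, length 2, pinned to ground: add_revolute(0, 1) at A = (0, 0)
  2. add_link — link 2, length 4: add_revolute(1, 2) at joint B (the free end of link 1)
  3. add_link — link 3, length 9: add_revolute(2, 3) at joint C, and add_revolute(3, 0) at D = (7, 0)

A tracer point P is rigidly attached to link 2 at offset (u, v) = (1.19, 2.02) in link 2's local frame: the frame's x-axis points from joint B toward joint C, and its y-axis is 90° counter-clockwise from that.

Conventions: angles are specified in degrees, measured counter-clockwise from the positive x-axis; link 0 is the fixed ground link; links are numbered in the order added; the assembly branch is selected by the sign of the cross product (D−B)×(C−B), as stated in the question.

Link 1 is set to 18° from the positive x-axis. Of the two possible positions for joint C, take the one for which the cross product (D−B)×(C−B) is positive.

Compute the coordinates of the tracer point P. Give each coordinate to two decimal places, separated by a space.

A=(0,0), D=(7.00,0)
B = A + 2.00·(cos18°, sin18°) = (1.9021, 0.6180)
|BD| = 5.1352
circle(B,4.00) ∩ circle(D,9.00): a=-3.7612, h=1.3613
  candidates: C₊=(-1.6680,2.4221) cross=6.990; C₋=(-1.9956,-0.2807) cross=-6.990
  branch + wants cross > 0 → take C=(-1.6680,2.4221) (cross=6.990)
ex = (C−B)/|BC| = (-0.8925,0.4510); ey = (-0.4510,-0.8925)
P = B + 1.19·ex + 2.02·ey = (-0.0710,-0.6481)

-0.07 -0.65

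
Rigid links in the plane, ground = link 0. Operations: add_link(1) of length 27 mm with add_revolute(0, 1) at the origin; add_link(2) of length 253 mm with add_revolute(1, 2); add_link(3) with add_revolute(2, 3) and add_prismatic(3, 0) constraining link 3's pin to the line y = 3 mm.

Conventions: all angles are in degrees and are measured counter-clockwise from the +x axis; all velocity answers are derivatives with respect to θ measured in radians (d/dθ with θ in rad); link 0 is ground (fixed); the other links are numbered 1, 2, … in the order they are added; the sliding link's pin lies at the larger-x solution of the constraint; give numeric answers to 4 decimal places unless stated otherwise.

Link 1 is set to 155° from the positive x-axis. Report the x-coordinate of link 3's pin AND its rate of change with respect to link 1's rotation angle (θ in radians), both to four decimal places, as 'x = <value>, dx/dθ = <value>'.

geometry: r = 27 mm, L = 253 mm, e = 3 mm
crank pin P = (r cos θ, r sin θ) = (-24.470310, 11.410693)
h = r sin θ − e = 11.410693 − 3 = 8.410693
x = r cos θ + √(L² − h²) = -24.470310 + 252.860159 = 228.389849
dx/dθ = −r sin θ − h·r cos θ/√(L² − h²) (θ in radians; h = 8.410693) = -10.596756

x = 228.3898, dx/dθ = -10.5968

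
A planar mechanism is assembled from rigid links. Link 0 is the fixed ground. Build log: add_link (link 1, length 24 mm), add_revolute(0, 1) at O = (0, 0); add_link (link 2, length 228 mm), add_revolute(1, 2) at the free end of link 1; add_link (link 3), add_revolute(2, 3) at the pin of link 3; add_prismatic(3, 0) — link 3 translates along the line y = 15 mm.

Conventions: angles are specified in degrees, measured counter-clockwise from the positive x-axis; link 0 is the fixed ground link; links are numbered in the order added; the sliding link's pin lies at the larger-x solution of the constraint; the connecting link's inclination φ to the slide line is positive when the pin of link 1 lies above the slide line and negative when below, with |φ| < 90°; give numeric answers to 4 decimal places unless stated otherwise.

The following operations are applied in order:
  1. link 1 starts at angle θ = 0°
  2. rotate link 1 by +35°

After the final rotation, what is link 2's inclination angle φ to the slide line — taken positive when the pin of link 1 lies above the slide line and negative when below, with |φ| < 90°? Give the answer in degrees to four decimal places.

geometry: r = 24 mm, L = 228 mm, e = 15 mm; θ starts at 0°
rotate link 1 by +35°: θ ← 0° +35° = 35°
h = r sin θ − e = 13.765834 − 15 = -1.234166
sin φ = h / L = -1.234166 / 228 = -0.00541301
φ = arcsin(-0.00541301) = -0.310144°

-0.3101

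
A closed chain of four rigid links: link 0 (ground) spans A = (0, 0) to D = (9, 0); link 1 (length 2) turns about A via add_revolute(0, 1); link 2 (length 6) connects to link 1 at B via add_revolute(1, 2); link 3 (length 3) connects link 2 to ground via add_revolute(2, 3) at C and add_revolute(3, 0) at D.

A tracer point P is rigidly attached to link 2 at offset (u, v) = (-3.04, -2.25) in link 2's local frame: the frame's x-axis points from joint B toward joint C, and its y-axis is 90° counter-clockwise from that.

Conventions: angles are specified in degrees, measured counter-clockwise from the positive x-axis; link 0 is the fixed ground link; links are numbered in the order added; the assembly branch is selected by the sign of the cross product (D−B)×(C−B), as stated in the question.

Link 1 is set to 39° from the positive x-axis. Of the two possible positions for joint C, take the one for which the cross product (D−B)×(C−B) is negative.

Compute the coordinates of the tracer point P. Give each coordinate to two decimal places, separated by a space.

A=(0,0), D=(9.00,0)
B = A + 2.00·(cos39°, sin39°) = (1.5543, 1.2586)
|BD| = 7.5513
circle(B,6.00) ∩ circle(D,3.00): a=5.5634, h=2.2468
  candidates: C₊=(7.4144,2.5467) cross=16.967; C₋=(6.6654,-1.8841) cross=-16.967
  branch - wants cross < 0 → take C=(6.6654,-1.8841) (cross=-16.967)
ex = (C−B)/|BC| = (0.8519,-0.5238); ey = (0.5238,0.8519)
P = B + -3.04·ex + -2.25·ey = (-2.2138,0.9343)

-2.21 0.93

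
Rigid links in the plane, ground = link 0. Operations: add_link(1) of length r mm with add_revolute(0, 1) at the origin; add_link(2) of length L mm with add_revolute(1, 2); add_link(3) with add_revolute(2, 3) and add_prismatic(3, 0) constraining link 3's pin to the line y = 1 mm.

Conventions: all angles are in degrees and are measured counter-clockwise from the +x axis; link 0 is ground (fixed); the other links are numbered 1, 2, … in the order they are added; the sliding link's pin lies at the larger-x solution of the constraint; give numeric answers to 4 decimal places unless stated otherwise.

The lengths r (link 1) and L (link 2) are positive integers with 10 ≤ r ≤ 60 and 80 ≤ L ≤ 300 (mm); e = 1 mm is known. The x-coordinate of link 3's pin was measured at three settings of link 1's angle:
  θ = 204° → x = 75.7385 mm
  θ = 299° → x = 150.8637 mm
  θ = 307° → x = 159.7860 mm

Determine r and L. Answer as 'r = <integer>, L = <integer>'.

constraint per measurement: (x − r cos θ)² + (r sin θ − e)² = L²
subtracting the θ₁ and θ₂ equations cancels the r² and L² terms:
r = (x₁² − x₂²) / (2[(x₁cos θ₁ + e sin θ₁) − (x₂cos θ₂ + e sin θ₂)]) = 60.0000 → r = 60
L² = (x₁ − r cos θ₁)² + (r sin θ₁ − e)² = 17688.9963 → L = 133.0000 → L = 133
check at θ₃=307°: x = 159.7860 (printed 159.7860) ✓

r = 60, L = 133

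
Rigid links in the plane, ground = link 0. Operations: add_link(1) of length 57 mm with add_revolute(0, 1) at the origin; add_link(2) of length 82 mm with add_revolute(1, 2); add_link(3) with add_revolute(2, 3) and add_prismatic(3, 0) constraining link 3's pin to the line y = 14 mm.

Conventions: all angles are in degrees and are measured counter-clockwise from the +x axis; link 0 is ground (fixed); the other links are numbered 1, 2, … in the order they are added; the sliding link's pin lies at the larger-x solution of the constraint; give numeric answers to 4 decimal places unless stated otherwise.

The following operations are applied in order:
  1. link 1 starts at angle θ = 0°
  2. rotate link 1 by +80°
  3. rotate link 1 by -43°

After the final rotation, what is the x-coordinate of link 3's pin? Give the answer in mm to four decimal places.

geometry: r = 57 mm, L = 82 mm, e = 14 mm; θ starts at 0°
rotate link 1 by +80°: θ ← 0° +80° = 80°
rotate link 1 by -43°: θ ← 80° -43° = 37°
crank pin P = (r cos θ, r sin θ) = (45.522224, 34.303456)
h = r sin θ − e = 34.303456 − 14 = 20.303456
x = r cos θ + √(L² − h²) = 45.522224 + 79.446647 = 124.968871

124.9689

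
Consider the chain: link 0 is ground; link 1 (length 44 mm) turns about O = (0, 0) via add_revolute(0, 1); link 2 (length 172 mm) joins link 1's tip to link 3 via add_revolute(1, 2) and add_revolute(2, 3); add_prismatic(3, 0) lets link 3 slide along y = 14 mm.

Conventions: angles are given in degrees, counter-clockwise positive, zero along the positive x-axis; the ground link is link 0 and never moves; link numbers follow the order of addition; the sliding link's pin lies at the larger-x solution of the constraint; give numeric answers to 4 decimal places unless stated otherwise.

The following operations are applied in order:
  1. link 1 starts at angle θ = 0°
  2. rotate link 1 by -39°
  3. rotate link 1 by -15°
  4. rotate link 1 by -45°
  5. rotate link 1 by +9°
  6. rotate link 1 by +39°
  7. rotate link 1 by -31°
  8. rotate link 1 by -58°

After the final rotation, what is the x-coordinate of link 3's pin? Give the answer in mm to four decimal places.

geometry: r = 44 mm, L = 172 mm, e = 14 mm; θ starts at 0°
rotate link 1 by -39°: θ ← 0° -39° = -39°
rotate link 1 by -15°: θ ← -39° -15° = -54°
rotate link 1 by -45°: θ ← -54° -45° = -99°
rotate link 1 by +9°: θ ← -99° +9° = -90°
rotate link 1 by +39°: θ ← -90° +39° = -51°
rotate link 1 by -31°: θ ← -51° -31° = -82°
rotate link 1 by -58°: θ ← -82° -58° = -140°
crank pin P = (r cos θ, r sin θ) = (-33.705955, -28.282655)
h = r sin θ − e = -28.282655 − 14 = -42.282655
x = r cos θ + √(L² − h²) = -33.705955 + 166.721855 = 133.015900

133.0159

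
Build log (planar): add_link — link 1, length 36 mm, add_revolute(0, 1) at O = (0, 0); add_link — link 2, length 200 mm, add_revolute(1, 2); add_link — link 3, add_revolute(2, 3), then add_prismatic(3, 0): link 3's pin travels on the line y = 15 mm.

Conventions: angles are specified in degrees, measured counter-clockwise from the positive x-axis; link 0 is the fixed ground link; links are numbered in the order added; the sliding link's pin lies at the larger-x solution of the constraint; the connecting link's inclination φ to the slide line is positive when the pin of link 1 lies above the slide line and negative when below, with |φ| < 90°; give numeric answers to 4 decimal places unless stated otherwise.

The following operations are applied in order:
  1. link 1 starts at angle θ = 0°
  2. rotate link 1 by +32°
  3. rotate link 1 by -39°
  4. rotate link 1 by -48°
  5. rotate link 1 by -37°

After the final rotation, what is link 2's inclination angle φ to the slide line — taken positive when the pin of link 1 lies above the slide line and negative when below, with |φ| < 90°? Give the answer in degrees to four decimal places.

geometry: r = 36 mm, L = 200 mm, e = 15 mm; θ starts at 0°
rotate link 1 by +32°: θ ← 0° +32° = 32°
rotate link 1 by -39°: θ ← 32° -39° = -7°
rotate link 1 by -48°: θ ← -7° -48° = -55°
rotate link 1 by -37°: θ ← -55° -37° = -92°
h = r sin θ − e = -35.978070 − 15 = -50.978070
sin φ = h / L = -50.978070 / 200 = -0.25489035
φ = arcsin(-0.25489035) = -14.767088°

-14.7671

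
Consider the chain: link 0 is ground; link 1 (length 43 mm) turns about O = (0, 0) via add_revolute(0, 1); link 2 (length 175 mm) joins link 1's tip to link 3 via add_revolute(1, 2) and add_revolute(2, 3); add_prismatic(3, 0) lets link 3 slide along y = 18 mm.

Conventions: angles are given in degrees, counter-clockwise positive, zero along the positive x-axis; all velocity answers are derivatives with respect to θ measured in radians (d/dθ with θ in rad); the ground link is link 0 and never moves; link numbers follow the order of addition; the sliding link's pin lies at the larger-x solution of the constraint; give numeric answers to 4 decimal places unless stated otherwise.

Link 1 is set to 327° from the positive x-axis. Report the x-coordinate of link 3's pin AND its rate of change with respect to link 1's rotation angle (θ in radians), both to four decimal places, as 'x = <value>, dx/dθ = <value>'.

geometry: r = 43 mm, L = 175 mm, e = 18 mm
crank pin P = (r cos θ, r sin θ) = (36.062834, -23.419479)
h = r sin θ − e = -23.419479 − 18 = -41.419479
x = r cos θ + √(L² − h²) = 36.062834 + 170.027724 = 206.090558
dx/dθ = −r sin θ − h·r cos θ/√(L² − h²) (θ in radians; h = -41.419479) = 32.204539

x = 206.0906, dx/dθ = 32.2045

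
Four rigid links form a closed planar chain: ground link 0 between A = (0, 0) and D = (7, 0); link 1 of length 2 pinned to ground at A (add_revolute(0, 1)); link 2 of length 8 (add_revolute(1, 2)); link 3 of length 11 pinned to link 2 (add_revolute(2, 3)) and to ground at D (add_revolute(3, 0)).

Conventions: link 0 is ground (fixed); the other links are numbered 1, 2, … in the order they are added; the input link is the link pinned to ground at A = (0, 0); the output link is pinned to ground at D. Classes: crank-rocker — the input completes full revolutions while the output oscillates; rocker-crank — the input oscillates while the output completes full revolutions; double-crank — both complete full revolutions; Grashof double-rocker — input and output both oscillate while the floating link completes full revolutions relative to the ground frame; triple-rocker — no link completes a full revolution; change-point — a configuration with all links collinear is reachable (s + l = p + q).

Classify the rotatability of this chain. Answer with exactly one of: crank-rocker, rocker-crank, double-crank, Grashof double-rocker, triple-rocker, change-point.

lengths: ground=7, input=2, coupler=8, output=11
sorted: s=2 (shortest), l=11 (longest), p+q=15
s + l = 13 vs p + q = 15
s + l < p + q (Grashof) with shortest = input link → crank-rocker

crank-rocker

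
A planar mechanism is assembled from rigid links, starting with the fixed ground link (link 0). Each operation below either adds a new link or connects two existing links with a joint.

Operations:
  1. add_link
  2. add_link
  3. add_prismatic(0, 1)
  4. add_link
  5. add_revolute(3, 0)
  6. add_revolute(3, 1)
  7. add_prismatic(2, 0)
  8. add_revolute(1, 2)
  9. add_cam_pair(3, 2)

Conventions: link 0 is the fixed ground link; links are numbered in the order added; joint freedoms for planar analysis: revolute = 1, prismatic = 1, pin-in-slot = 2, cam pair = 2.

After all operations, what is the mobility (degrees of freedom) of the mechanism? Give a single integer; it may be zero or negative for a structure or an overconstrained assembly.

link 0 = ground. State L|J1|J2 = 1|0|0
+link1  2|0|0
+link2  3|0|0
P(0,1) f=1→J1  3|1|0
+link3  4|1|0
R(3,0) f=1→J1  4|2|0
R(3,1) f=1→J1  4|3|0
P(2,0) f=1→J1  4|4|0
R(1,2) f=1→J1  4|5|0
C(3,2) f=2→J2  4|5|1
M = 3(4−1)−2·5−1 = 9−10−1 = -2

M = -2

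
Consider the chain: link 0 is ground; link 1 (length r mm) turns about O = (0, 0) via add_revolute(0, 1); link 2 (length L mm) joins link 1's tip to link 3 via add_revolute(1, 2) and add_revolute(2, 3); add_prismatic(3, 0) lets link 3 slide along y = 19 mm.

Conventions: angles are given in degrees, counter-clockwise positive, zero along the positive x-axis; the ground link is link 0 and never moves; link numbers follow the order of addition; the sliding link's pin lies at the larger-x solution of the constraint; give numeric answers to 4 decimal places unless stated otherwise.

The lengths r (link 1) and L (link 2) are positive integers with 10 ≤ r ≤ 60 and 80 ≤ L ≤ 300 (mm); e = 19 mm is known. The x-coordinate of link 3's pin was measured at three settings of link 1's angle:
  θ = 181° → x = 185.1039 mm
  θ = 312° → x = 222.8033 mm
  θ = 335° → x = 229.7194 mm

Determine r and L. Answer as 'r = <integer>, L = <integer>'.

constraint per measurement: (x − r cos θ)² + (r sin θ − e)² = L²
subtracting the θ₁ and θ₂ equations cancels the r² and L² terms:
r = (x₁² − x₂²) / (2[(x₁cos θ₁ + e sin θ₁) − (x₂cos θ₂ + e sin θ₂)]) = 24.0000 → r = 24
L² = (x₁ − r cos θ₁)² + (r sin θ₁ − e)² = 44100.0044 → L = 210.0000 → L = 210
check at θ₃=335°: x = 229.7194 (printed 229.7194) ✓

r = 24, L = 210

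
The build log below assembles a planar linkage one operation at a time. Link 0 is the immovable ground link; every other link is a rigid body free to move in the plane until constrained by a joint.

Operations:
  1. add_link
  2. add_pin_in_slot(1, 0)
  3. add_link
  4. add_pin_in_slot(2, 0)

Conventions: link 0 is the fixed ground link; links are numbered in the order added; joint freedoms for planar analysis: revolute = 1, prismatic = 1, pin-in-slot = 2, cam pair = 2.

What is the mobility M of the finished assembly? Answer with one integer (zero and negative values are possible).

L=1 J1=0 J2=0
add link → L=2 J1=0 J2=0
PS@1,0 dof=2 J2 → L=2 J1=0 J2=1
add link → L=3 J1=0 J2=1
PS@2,0 dof=2 J2 → L=3 J1=0 J2=2
M=3(L−1)−2J1−J2=3·2−2·0−2=4

M = 4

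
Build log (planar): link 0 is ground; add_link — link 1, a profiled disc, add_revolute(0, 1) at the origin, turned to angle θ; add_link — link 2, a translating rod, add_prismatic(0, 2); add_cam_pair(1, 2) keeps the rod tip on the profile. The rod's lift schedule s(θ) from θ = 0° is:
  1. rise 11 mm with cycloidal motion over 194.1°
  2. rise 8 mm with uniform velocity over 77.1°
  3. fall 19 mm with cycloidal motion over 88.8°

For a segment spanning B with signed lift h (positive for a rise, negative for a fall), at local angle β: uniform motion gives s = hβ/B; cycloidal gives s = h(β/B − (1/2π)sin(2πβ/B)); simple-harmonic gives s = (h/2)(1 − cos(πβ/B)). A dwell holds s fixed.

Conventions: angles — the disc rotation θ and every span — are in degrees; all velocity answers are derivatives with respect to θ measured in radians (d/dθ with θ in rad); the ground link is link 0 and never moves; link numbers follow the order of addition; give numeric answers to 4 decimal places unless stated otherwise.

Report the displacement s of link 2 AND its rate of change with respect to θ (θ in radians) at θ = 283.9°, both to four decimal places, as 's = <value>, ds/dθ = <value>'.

seg 1 [0°–194.1°] cycloidal, h=11: full span → s += 11 → s = 11.0000
seg 2 [194.1°–271.2°] uniform, h=8: full span → s += 8 → s = 19.0000
seg 3 [271.2°–360°] cycloidal, h=-19: θ=283.9° here. β=12.7, B=88.8. -19·(0.1430 − sin(2π·0.1430)/(2π)) = -0.3512 → s = 18.6488
velocity in seg [271.2°–360°] (cycloidal), θ in radians: β = 12.7° = 0.2217 rad, B = 88.8° = 1.5499 rad; ds/dθ = (h/B)(1 − cos(2πβ/B)) = ((-19)/1.5499)(1 − cos(2π·0.1430)) = -4.625418 mm/rad

s = 18.6488, ds/dθ = -4.6254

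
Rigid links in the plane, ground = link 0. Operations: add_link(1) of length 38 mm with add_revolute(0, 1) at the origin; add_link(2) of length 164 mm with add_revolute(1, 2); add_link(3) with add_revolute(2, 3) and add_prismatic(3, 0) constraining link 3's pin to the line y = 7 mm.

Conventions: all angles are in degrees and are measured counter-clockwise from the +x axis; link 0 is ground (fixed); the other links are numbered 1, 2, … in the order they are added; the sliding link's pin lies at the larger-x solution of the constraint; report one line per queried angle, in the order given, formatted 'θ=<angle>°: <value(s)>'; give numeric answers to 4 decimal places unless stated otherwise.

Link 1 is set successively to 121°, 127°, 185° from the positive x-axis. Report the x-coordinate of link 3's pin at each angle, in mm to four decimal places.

geometry: r = 38 mm, L = 164 mm, e = 7 mm
θ=121°: crank pin P = (r cos θ, r sin θ) = (-19.571447, 32.572357)
θ=121°: h = r sin θ − e = 32.572357 − 7 = 25.572357
θ=121°: x = r cos θ + √(L² − h²) = -19.571447 + 161.993995 = 142.422549
θ=127°: crank pin P = (r cos θ, r sin θ) = (-22.868971, 30.348149)
θ=127°: h = r sin θ − e = 30.348149 − 7 = 23.348149
θ=127°: x = r cos θ + √(L² − h²) = -22.868971 + 162.329492 = 139.460521
θ=185°: crank pin P = (r cos θ, r sin θ) = (-37.855399, -3.311918)
θ=185°: h = r sin θ − e = -3.311918 − 7 = -10.311918
θ=185°: x = r cos θ + √(L² − h²) = -37.855399 + 163.675485 = 125.820086

θ=121°: 142.4225
θ=127°: 139.4605
θ=185°: 125.8201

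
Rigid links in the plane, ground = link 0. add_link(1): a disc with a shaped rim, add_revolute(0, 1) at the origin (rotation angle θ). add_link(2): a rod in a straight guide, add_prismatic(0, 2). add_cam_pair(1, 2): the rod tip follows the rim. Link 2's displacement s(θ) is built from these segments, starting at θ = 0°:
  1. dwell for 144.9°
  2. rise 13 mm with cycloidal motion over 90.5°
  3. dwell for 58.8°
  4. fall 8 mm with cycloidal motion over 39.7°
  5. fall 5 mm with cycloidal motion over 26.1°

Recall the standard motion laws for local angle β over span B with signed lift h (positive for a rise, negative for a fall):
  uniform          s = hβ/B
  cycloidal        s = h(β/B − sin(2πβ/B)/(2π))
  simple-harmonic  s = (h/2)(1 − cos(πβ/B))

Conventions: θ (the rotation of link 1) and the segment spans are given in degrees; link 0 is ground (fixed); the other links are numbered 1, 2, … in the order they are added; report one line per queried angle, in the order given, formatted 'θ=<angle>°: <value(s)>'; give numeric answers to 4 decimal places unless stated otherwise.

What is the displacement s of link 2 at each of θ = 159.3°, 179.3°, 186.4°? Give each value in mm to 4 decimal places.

segment 1 (0° to 144.9°, dwell): s unchanged at 0.0000
θ = 159.3° falls in segment 2 (144.9° to 235.4°, cycloidal, h = 13): β = 159.3 − 144.9 = 14.4°, B = 90.5°; Δs = 13·(0.1591 − sin(2π·0.1591)/(2π)) = 0.3278; s = 0.0000 + 0.3278 = 0.3278
θ = 179.3° falls in segment 2 (144.9° to 235.4°, cycloidal, h = 13): β = 179.3 − 144.9 = 34.4°, B = 90.5°; Δs = 13·(0.3801 − sin(2π·0.3801)/(2π)) = 3.5261; s = 0.0000 + 3.5261 = 3.5261
θ = 186.4° falls in segment 2 (144.9° to 235.4°, cycloidal, h = 13): β = 186.4 − 144.9 = 41.5°, B = 90.5°; Δs = 13·(0.4586 − sin(2π·0.4586)/(2π)) = 5.4287; s = 0.0000 + 5.4287 = 5.4287

θ=159.3°: 0.3278
θ=179.3°: 3.5261
θ=186.4°: 5.4287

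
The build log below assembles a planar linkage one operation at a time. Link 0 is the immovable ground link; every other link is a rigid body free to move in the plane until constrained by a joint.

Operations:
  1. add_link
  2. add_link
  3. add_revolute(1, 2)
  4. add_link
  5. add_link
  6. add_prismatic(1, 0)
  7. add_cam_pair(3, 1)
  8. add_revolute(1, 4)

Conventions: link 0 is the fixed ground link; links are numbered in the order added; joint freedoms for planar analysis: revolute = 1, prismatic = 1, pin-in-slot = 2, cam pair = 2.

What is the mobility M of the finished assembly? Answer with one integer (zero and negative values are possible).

link 0 = ground. State L|J1|J2 = 1|0|0
+link1  2|0|0
+link2  3|0|0
R(1,2) f=1→J1  3|1|0
+link3  4|1|0
+link4  5|1|0
P(1,0) f=1→J1  5|2|0
C(3,1) f=2→J2  5|2|1
R(1,4) f=1→J1  5|3|1
M = 3(5−1)−2·3−1 = 12−6−1 = 5

M = 5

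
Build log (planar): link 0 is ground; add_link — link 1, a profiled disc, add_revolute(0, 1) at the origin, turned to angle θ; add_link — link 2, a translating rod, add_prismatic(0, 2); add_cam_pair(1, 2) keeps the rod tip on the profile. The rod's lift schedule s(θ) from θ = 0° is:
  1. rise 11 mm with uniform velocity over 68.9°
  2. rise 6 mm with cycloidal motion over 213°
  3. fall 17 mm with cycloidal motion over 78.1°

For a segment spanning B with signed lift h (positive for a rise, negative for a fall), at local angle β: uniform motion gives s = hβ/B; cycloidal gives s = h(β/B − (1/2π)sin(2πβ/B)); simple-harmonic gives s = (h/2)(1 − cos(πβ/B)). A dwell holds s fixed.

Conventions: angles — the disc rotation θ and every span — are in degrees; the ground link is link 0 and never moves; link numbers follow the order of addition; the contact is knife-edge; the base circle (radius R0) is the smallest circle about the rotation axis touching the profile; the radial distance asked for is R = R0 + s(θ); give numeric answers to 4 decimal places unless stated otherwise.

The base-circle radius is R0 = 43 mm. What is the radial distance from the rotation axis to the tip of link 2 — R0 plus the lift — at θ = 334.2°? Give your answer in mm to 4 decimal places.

seg 1 [0°–68.9°] uniform, h=11: full span → s += 11 → s = 11.0000
seg 2 [68.9°–281.9°] cycloidal, h=6: full span → s += 6 → s = 17.0000
seg 3 [281.9°–360°] cycloidal, h=-17: θ=334.2° here. β=52.3, B=78.1. -17·(0.6697 − sin(2π·0.6697)/(2π)) = -13.7523 → s = 3.2477
R = R0 + s = 43 + 3.2477 = 46.2477

46.2477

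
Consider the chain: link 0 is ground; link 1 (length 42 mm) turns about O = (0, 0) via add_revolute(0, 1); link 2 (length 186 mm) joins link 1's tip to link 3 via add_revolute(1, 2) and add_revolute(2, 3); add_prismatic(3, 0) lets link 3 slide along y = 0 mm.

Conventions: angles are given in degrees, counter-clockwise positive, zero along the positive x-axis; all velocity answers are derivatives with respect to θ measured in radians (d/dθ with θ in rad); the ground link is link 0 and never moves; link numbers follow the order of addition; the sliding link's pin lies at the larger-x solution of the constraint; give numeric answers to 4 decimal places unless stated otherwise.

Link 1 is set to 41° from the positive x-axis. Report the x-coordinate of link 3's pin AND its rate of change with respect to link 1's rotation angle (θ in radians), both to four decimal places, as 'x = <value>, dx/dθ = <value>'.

geometry: r = 42 mm, L = 186 mm, e = 0 mm
crank pin P = (r cos θ, r sin θ) = (31.697802, 27.554479)
h = r sin θ − e = 27.554479 − 0 = 27.554479
x = r cos θ + √(L² − h²) = 31.697802 + 183.947685 = 215.645487
dx/dθ = −r sin θ − h·r cos θ/√(L² − h²) (θ in radians; h = 27.554479) = -32.302658

x = 215.6455, dx/dθ = -32.3027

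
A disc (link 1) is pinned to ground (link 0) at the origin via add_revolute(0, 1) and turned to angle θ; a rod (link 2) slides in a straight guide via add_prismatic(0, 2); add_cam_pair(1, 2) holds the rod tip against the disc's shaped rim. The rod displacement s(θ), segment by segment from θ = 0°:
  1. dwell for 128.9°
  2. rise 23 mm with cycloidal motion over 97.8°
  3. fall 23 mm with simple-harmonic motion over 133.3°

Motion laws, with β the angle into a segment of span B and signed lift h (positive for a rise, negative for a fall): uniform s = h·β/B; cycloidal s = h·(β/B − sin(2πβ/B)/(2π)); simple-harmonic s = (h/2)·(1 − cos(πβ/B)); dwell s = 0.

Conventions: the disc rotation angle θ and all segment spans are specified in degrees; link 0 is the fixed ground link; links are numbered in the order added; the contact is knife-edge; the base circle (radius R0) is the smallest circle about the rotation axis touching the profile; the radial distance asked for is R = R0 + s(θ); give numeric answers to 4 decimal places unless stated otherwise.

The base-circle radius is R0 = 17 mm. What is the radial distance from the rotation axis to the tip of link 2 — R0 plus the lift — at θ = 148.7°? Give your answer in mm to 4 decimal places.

segment 1 (0° to 128.9°, dwell): s unchanged at 0.0000
θ = 148.7° falls in segment 2 (128.9° to 226.7°, cycloidal, h = 23): β = 148.7 − 128.9 = 19.8°, B = 97.8°; Δs = 23·(0.2025 − sin(2π·0.2025)/(2π)) = 1.1580; s = 0.0000 + 1.1580 = 1.1580
R = R0 + s = 17 + 1.1580 = 18.1580

18.1580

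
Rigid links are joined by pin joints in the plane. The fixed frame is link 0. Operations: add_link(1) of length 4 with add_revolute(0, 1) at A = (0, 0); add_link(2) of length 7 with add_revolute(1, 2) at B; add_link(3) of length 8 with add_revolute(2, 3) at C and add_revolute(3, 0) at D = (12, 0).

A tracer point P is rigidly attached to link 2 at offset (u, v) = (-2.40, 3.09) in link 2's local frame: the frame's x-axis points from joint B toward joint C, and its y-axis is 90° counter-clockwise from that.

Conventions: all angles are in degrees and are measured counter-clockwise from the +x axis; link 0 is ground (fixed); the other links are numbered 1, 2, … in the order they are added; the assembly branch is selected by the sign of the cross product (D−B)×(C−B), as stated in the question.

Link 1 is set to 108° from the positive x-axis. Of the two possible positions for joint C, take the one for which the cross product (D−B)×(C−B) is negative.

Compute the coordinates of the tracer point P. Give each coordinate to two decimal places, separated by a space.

A=(0,0), D=(12.00,0)
B = A + 4.00·(cos108°, sin108°) = (-1.2361, 3.8042)
|BD| = 13.7719
circle(B,7.00) ∩ circle(D,8.00): a=6.3414, h=2.9643
  candidates: C₊=(5.6774,4.9015) cross=40.824; C₋=(4.0397,-0.7964) cross=-40.824
  branch - wants cross < 0 → take C=(4.0397,-0.7964) (cross=-40.824)
ex = (C−B)/|BC| = (0.7537,-0.6572); ey = (0.6572,0.7537)
P = B + -2.40·ex + 3.09·ey = (-1.0141,7.7105)

-1.01 7.71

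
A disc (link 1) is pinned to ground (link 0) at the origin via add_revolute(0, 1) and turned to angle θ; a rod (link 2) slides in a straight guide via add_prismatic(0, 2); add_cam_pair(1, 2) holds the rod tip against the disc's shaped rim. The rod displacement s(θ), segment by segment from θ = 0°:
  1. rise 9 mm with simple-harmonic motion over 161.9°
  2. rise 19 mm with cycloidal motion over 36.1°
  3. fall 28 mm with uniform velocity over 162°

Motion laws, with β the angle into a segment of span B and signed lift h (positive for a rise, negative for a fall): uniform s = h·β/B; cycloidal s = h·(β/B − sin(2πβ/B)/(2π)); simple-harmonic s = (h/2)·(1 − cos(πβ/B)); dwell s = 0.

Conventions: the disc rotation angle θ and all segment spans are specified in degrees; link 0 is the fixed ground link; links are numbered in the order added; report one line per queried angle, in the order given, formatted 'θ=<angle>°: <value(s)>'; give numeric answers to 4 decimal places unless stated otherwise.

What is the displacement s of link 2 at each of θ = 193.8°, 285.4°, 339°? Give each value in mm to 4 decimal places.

segment 1 (0° to 161.9°, simple-harmonic, h = 9) is passed completely: s = 0.0000 + (9) = 9.0000
θ = 193.8° falls in segment 2 (161.9° to 198°, cycloidal, h = 19): β = 193.8 − 161.9 = 31.9°, B = 36.1°; Δs = 19·(0.8837 − sin(2π·0.8837)/(2π)) = 18.8083; s = 9.0000 + 18.8083 = 27.8083
segment 2 (161.9° to 198°, cycloidal, h = 19) is passed completely: s = 9.0000 + (19) = 28.0000
θ = 285.4° falls in segment 3 (198° to 360°, uniform, h = -28): β = 285.4 − 198 = 87.4°, B = 162°; Δs = -28·87.4/162 = -15.1062; s = 28.0000 − 15.1062 = 12.8938
θ = 339° falls in segment 3 (198° to 360°, uniform, h = -28): β = 339 − 198 = 141°, B = 162°; Δs = -28·141/162 = -24.3704; s = 28.0000 − 24.3704 = 3.6296

θ=193.8°: 27.8083
θ=285.4°: 12.8938
θ=339°: 3.6296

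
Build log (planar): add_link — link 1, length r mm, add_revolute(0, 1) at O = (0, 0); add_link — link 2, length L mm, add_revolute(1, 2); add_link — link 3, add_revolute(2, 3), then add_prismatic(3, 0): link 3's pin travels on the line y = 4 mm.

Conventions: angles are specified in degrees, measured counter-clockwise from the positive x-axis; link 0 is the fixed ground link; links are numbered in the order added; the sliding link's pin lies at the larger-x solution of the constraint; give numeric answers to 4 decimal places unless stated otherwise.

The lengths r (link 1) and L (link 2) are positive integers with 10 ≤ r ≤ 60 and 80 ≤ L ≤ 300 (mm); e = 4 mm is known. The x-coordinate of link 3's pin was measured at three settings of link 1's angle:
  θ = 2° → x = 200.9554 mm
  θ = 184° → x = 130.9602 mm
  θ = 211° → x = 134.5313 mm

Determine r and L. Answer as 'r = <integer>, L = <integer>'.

constraint per measurement: (x − r cos θ)² + (r sin θ − e)² = L²
subtracting the θ₁ and θ₂ equations cancels the r² and L² terms:
r = (x₁² − x₂²) / (2[(x₁cos θ₁ + e sin θ₁) − (x₂cos θ₂ + e sin θ₂)]) = 35.0000 → r = 35
L² = (x₁ − r cos θ₁)² + (r sin θ₁ − e)² = 27555.9921 → L = 166.0000 → L = 166
check at θ₃=211°: x = 134.5313 (printed 134.5313) ✓

r = 35, L = 166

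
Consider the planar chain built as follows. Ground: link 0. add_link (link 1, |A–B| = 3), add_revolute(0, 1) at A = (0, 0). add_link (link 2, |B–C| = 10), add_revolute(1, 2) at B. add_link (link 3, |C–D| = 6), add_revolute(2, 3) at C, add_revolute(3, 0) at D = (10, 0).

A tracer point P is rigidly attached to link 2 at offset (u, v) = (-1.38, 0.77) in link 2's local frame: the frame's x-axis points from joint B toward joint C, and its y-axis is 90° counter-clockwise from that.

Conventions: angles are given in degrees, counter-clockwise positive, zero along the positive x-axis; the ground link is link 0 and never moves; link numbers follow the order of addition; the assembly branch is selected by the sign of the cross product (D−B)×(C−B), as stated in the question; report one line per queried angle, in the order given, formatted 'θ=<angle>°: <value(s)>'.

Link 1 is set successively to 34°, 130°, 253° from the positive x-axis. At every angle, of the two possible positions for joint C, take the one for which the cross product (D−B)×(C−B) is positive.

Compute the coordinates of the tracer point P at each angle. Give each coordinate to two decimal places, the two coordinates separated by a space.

A=(0,0), D=(10.00,0)
θ=34°: B = A + 3.00·(cos34°, sin34°) = (2.4871, 1.6776)
θ=34°: |BD| = 7.6979
θ=34°: circle(B,10.00) ∩ circle(D,6.00): a=8.0059, h=5.9921
θ=34°:   candidates: C₊=(11.6065,5.7809) cross=46.127; C₋=(8.9948,-5.9152) cross=-46.127
θ=34°:   branch + wants cross > 0 → take C=(11.6065,5.7809) (cross=46.127)
θ=34°: ex = (C−B)/|BC| = (0.9119,0.4103); ey = (-0.4103,0.9119)
θ=34°: P = B + -1.38·ex + 0.77·ey = (0.9127,1.8135)
θ=130°: B = A + 3.00·(cos130°, sin130°) = (-1.9284, 2.2981)
θ=130°: |BD| = 12.1477
θ=130°: circle(B,10.00) ∩ circle(D,6.00): a=8.7081, h=4.9162
θ=130°:   candidates: C₊=(7.5525,5.4781) cross=59.721; C₋=(5.6924,-4.1767) cross=-59.721
θ=130°:   branch + wants cross > 0 → take C=(7.5525,5.4781) (cross=59.721)
θ=130°: ex = (C−B)/|BC| = (0.9481,0.3180); ey = (-0.3180,0.9481)
θ=130°: P = B + -1.38·ex + 0.77·ey = (-3.4816,2.5893)
θ=253°: B = A + 3.00·(cos253°, sin253°) = (-0.8771, -2.8689)
θ=253°: |BD| = 11.2491
θ=253°: circle(B,10.00) ∩ circle(D,6.00): a=8.4692, h=5.3172
θ=253°:   candidates: C₊=(5.9560,4.4324) cross=59.813; C₋=(8.6681,-5.8503) cross=-59.813
θ=253°:   branch + wants cross > 0 → take C=(5.9560,4.4324) (cross=59.813)
θ=253°: ex = (C−B)/|BC| = (0.6833,0.7301); ey = (-0.7301,0.6833)
θ=253°: P = B + -1.38·ex + 0.77·ey = (-2.3823,-3.3503)

θ=34°: 0.91 1.81
θ=130°: -3.48 2.59
θ=253°: -2.38 -3.35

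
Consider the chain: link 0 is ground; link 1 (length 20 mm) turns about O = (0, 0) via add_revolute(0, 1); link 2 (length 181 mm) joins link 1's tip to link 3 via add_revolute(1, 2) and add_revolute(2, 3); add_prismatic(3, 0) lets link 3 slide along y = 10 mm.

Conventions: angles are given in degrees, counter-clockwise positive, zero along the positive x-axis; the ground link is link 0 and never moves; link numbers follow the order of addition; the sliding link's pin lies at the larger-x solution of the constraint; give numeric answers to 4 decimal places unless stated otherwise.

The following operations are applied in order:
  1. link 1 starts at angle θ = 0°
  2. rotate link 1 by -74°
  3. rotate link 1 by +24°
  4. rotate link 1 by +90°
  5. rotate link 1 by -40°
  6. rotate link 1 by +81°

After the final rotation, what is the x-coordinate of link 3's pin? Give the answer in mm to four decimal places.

geometry: r = 20 mm, L = 181 mm, e = 10 mm; θ starts at 0°
rotate link 1 by -74°: θ ← 0° -74° = -74°
rotate link 1 by +24°: θ ← -74° +24° = -50°
rotate link 1 by +90°: θ ← -50° +90° = 40°
rotate link 1 by -40°: θ ← 40° -40° = 0°
rotate link 1 by +81°: θ ← 0° +81° = 81°
crank pin P = (r cos θ, r sin θ) = (3.128689, 19.753767)
h = r sin θ − e = 19.753767 − 10 = 9.753767
x = r cos θ + √(L² − h²) = 3.128689 + 180.737002 = 183.865692

183.8657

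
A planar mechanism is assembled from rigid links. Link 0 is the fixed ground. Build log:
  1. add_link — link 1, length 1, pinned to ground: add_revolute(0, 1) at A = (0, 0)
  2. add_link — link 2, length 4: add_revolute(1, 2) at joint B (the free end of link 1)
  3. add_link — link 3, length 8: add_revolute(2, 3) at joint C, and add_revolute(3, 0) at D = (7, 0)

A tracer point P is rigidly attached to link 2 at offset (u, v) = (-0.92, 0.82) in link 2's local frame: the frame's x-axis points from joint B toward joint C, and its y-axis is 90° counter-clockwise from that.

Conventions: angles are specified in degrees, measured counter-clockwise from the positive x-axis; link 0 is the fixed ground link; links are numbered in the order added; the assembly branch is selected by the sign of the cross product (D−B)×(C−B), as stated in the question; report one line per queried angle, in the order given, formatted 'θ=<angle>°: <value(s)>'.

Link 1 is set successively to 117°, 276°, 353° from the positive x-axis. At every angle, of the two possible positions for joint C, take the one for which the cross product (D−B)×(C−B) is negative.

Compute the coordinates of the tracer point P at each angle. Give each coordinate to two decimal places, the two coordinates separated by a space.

A=(0,0), D=(7.00,0)
θ=117°: B = A + 1.00·(cos117°, sin117°) = (-0.4540, 0.8910)
θ=117°: |BD| = 7.5071
θ=117°: circle(B,4.00) ∩ circle(D,8.00): a=0.5565, h=3.9611
θ=117°:   candidates: C₊=(0.5687,4.7580) cross=29.736; C₋=(-0.3715,-3.1081) cross=-29.736
θ=117°:   branch - wants cross < 0 → take C=(-0.3715,-3.1081) (cross=-29.736)
θ=117°: ex = (C−B)/|BC| = (0.0206,-0.9998); ey = (0.9998,0.0206)
θ=117°: P = B + -0.92·ex + 0.82·ey = (0.3469,1.8277)
θ=276°: B = A + 1.00·(cos276°, sin276°) = (0.1045, -0.9945)
θ=276°: |BD| = 6.9668
θ=276°: circle(B,4.00) ∩ circle(D,8.00): a=0.0385, h=3.9998
θ=276°:   candidates: C₊=(-0.4283,2.9698) cross=27.866; C₋=(0.7136,-4.9479) cross=-27.866
θ=276°:   branch - wants cross < 0 → take C=(0.7136,-4.9479) (cross=-27.866)
θ=276°: ex = (C−B)/|BC| = (0.1523,-0.9883); ey = (0.9883,0.1523)
θ=276°: P = B + -0.92·ex + 0.82·ey = (0.7749,0.0396)
θ=353°: B = A + 1.00·(cos353°, sin353°) = (0.9925, -0.1219)
θ=353°: |BD| = 6.0087
θ=353°: circle(B,4.00) ∩ circle(D,8.00): a=-0.9899, h=3.8756
θ=353°:   candidates: C₊=(-0.0757,3.7328) cross=23.287; C₋=(0.0815,-4.0167) cross=-23.287
θ=353°:   branch - wants cross < 0 → take C=(0.0815,-4.0167) (cross=-23.287)
θ=353°: ex = (C−B)/|BC| = (-0.2278,-0.9737); ey = (0.9737,-0.2278)
θ=353°: P = B + -0.92·ex + 0.82·ey = (2.0005,0.5872)

θ=117°: 0.35 1.83
θ=276°: 0.77 0.04
θ=353°: 2.00 0.59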